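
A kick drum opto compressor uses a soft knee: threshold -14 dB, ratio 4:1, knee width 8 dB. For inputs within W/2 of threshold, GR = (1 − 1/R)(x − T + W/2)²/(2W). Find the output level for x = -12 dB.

x − T + W/2 = -12 − (-14) + 4 = 6.
GR = (1 − 1/4) × 6² / 16 = 0.75 × 36 / 16 = 1.6875 dB.
Output = -12 − 1.6875 = -13.6875 dB.

-13.6875 dB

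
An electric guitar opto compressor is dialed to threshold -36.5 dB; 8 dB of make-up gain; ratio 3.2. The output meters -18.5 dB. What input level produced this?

Stripping the +8 dB make-up gives -26.5 dB at the gain stage.
That's 10 dB above the -36.5 dB threshold.
Undo the ratio: input overshoot = 10 × 3.2 = 32 dB, giving input = -4.5 dB.

-4.5 dB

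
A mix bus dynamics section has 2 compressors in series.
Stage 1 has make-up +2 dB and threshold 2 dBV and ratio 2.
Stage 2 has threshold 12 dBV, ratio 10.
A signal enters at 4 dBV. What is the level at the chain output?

Stage 1: overshoot 2 dB → 2/2 = 1 dB → 3 dBV; +2 dB make-up → 5 dBV.
Stage 2: 5 dBV is at or below the 12 dBV threshold — no compression; output 5 dBV.

5 dBV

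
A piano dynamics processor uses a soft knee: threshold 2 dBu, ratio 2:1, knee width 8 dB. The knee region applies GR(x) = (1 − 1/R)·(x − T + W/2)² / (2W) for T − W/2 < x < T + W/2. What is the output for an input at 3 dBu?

2.21875 dBu

x − T + W/2 = 3 − 2 + 4 = 5.
GR = (1 − 1/2) × 5² / 16 = 0.5 × 25 / 16 = 0.78125 dB.
Output = 3 − 0.78125 = 2.21875 dBu.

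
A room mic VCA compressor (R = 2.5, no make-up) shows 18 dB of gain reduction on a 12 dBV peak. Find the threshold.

-18 dBV

Gain reduction = 12 − (-6) = 18 dB; output overshoot = GR / (R − 1) = 18 / 1.5 = 12 dB.
Threshold = output − output overshoot = -6 − 12 = -18 dBV.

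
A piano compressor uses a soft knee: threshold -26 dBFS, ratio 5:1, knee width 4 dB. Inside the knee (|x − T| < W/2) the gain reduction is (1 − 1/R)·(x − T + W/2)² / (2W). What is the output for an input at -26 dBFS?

x − T + W/2 = -26 − (-26) + 2 = 2.
GR = (1 − 1/5) × 2² / 8 = 0.8 × 4 / 8 = 0.4 dB.
Output = -26 − 0.4 = -26.4 dBFS.

-26.4 dBFS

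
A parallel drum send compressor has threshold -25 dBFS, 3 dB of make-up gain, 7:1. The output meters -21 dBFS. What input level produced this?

-18 dBFS

Before make-up, the level was -21 − 3 = -24 dBFS.
Post-compression overshoot = -24 − (-25) = 1 dB.
Before 7:1 compression the overshoot was 1 × 7 = 7 dB, so input = -25 + 7 = -18 dBFS.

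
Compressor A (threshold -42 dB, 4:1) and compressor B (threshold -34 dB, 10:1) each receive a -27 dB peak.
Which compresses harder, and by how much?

A, by 4.95 dB

A: 15 dB over, compressed to 3.75 dB over, so 11.25 dB of GR.
B: 7 dB over, compressed to 0.7 dB over, so 6.3 dB of GR.
A reduces 4.95 dB more.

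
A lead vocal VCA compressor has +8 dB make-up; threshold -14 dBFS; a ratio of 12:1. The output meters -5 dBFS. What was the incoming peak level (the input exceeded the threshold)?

-2 dBFS

Remove make-up: -5 − 8 = -13 dBFS.
The compressed level sits -13 − (-14) = 1 dB over threshold.
Undo the ratio: input overshoot = 1 × 12 = 12 dB, giving input = -2 dBFS.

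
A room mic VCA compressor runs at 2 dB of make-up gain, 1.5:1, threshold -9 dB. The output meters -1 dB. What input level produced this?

0 dB

Stripping the +2 dB make-up gives -3 dB at the gain stage.
Post-compression overshoot = -3 − (-9) = 6 dB.
Input overshoot = R × output overshoot = 9 dB → input = -9 + 9 = 0 dB.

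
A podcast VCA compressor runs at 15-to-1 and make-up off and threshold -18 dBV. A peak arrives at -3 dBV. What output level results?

-3 dBV sits 15 dB over threshold.
15:1 compression reduces that to 15/15 = 1 dB over.
So the level is -18 + 1 = -17 dBV.

-17 dBV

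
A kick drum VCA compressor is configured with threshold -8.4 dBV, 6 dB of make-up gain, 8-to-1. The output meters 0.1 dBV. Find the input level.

11.6 dBV

Remove make-up: 0.1 − 6 = -5.9 dBV.
The compressed level sits -5.9 − (-8.4) = 2.5 dB over threshold.
Before 8:1 compression the overshoot was 2.5 × 8 = 20 dB, so input = -8.4 + 20 = 11.6 dBV.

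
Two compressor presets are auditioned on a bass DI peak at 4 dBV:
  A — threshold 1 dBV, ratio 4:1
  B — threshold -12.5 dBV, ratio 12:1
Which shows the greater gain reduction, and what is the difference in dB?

B, by 12.875 dB

A: 3 dB over, compressed to 0.75 dB over, so 2.25 dB of GR.
B: 16.5 dB over, compressed to 1.375 dB over, so 15.125 dB of GR.
B reduces 12.875 dB more.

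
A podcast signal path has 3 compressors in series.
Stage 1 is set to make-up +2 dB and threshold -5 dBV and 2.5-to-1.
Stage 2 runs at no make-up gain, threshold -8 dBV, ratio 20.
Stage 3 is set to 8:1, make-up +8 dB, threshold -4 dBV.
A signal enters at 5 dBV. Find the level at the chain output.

Stage 1: 5 dBV is 10 dB over -5 dBV; at 2.5:1 that becomes 4 dB over, giving -1 dBV; +2 dB make-up → 1 dBV.
Stage 2: 1 dBV is 9 dB over -8 dBV; at 20:1 that becomes 0.45 dB over, giving -7.55 dBV.
Stage 3: -7.55 dBV is at or below the -4 dBV threshold — no compression; make-up brings it to 0.45 dBV.

0.45 dBV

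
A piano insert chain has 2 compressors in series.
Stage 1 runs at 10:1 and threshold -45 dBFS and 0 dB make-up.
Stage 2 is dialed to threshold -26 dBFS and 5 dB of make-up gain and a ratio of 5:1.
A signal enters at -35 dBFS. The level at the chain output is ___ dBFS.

Stage 1: overshoot 10 dB → 10/10 = 1 dB → -44 dBFS.
Stage 2: -44 dBFS ≤ -26 dBFS, so stage 2 doesn't engage; make-up brings it to -39 dBFS.

-39 dBFS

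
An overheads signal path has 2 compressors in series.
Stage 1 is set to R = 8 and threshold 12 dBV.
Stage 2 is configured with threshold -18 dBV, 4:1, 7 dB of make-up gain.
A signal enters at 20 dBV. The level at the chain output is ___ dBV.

Stage 1: 8 dB above 12 dBV, reduced 8:1 to 1 dB above → 13 dBV.
Stage 2: 31 dB above -18 dBV, reduced 4:1 to 7.75 dB above → -10.25 dBV; +7 dB make-up → -3.25 dBV.

-3.25 dBV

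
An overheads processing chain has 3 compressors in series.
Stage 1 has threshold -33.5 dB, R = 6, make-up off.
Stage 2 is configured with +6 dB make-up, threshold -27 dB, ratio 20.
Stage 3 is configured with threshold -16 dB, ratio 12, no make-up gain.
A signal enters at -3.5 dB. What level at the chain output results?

Stage 1: 30 dB above -33.5 dB, reduced 6:1 to 5 dB above → -28.5 dB.
Stage 2: below threshold (-28.5 ≤ -27); passes unchanged; make-up brings it to -22.5 dB.
Stage 3: -22.5 dB is at or below the -16 dB threshold — no compression; output -22.5 dB.

-22.5 dB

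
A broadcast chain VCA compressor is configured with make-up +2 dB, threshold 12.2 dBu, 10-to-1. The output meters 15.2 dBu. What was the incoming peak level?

Before make-up, the level was 15.2 − 2 = 13.2 dBu.
That's 1 dB above the 12.2 dBu threshold.
Undo the ratio: input overshoot = 1 × 10 = 10 dB, giving input = 22.2 dBu.

22.2 dBu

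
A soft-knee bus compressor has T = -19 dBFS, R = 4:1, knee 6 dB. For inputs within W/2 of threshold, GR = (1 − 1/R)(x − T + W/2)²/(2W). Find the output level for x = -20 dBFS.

-20.25 dBFS

x − T + W/2 = -20 − (-19) + 3 = 2.
GR = (1 − 1/4) × 2² / 12 = 0.75 × 4 / 12 = 0.25 dB.
Output = -20 − 0.25 = -20.25 dBFS.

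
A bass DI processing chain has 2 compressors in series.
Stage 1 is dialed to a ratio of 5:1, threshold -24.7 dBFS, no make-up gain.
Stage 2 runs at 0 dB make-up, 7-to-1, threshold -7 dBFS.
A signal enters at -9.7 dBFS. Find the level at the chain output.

-21.7 dBFS

Stage 1: -9.7 dBFS is 15 dB over -24.7 dBFS; at 5:1 that becomes 3 dB over, giving -21.7 dBFS.
Stage 2: below threshold (-21.7 ≤ -7); passes unchanged; output -21.7 dBFS.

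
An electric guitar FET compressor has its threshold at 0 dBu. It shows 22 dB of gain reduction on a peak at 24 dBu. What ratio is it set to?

12:1

Input overshoot = 24 − 0 = 24 dB.
Output overshoot = 24 − 22 = 2 dB.
Ratio = input overshoot / output overshoot = 24 / 2 = 12.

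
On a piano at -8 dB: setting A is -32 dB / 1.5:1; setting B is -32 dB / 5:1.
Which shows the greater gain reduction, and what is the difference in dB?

B, by 11.2 dB

A: GR = 24 − 24/1.5 = 8 dB.
B: GR = 24 − 24/5 = 19.2 dB.
B reduces 11.2 dB more.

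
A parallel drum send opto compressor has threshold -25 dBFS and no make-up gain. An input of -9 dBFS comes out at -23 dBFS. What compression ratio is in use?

8:1

Input overshoot = -9 − (-25) = 16 dB; output overshoot = -23 − (-25) = 2 dB.
Ratio = 16 / 2 = 8.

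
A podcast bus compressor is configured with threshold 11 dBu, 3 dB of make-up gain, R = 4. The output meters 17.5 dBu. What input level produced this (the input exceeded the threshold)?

Before make-up, the level was 17.5 − 3 = 14.5 dBu.
Post-compression overshoot = 14.5 − 11 = 3.5 dB.
Input overshoot = R × output overshoot = 14 dB → input = 11 + 14 = 25 dBu.

25 dBu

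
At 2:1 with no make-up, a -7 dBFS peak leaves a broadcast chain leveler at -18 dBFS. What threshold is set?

Input is 22 dB above T (since output overshoot × R = input overshoot: (-18 − T)·2 = -7 − T gives T = -29 dBFS).
Check: -29 + (-7 − (-29))/2 = -29 + 11 = -18 dBFS. ✓

-29 dBFS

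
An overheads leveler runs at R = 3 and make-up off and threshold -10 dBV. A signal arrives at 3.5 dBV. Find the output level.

-5.5 dBV

Overshoot: 3.5 − (-10) = 13.5 dB.
3:1 compression reduces that to 13.5/3 = 4.5 dB over.
That puts the output at -5.5 dBV.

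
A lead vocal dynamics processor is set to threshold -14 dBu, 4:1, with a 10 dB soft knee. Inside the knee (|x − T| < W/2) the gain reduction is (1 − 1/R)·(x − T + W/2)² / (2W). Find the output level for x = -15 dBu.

-15.6 dBu

x − T + W/2 = -15 − (-14) + 5 = 4.
GR = (1 − 1/4) × 4² / 20 = 0.75 × 16 / 20 = 0.6 dB.
Output = -15 − 0.6 = -15.6 dBu.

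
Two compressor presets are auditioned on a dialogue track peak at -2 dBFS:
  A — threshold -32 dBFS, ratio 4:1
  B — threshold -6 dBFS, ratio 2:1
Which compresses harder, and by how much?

A, by 20.5 dB

A: GR = 30 − 30/4 = 22.5 dB.
B: GR = 4 − 4/2 = 2 dB.
A applies 20.5 dB more gain reduction.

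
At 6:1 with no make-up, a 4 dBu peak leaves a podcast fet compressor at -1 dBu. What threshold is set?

-2 dBu

Let T be the threshold. Output overshoot = (input overshoot)/R, so -1 − T = (4 − T)/6.
6·(-1 − T) = 4 − T → 5·T = -6 − 4 = -10.
T = -10/5 = -2 dBu.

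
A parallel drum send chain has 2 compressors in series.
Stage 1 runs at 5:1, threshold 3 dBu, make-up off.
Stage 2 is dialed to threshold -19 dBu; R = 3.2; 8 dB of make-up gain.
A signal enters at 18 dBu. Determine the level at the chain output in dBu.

Stage 1: 15 dB above 3 dBu, reduced 5:1 to 3 dB above → 6 dBu.
Stage 2: overshoot 25 dB → 25/3.2 = 7.8125 dB → -11.1875 dBu; +8 dB make-up → -3.1875 dBu.

-3.1875 dBu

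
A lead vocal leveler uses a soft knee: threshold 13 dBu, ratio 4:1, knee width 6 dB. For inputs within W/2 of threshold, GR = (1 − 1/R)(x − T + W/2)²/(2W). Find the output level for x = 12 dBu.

11.75 dBu

x − T + W/2 = 12 − 13 + 3 = 2.
GR = (1 − 1/4) × 2² / 12 = 0.75 × 4 / 12 = 0.25 dB.
Output = 12 − 0.25 = 11.75 dBu.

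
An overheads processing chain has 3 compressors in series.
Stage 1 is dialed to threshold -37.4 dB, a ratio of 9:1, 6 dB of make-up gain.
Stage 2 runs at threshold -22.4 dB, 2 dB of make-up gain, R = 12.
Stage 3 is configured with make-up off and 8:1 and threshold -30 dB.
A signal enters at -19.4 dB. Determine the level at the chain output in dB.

-29.675 dB

Stage 1: -19.4 dB is 18 dB over -37.4 dB; at 9:1 that becomes 2 dB over, giving -35.4 dB; +6 dB make-up → -29.4 dB.
Stage 2: below threshold (-29.4 ≤ -22.4); passes unchanged; make-up brings it to -27.4 dB.
Stage 3: overshoot 2.6 dB → 2.6/8 = 0.325 dB → -29.675 dB.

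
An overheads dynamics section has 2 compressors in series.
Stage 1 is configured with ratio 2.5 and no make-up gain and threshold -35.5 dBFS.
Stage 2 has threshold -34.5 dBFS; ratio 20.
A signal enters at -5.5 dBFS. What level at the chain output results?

Stage 1: overshoot 30 dB → 30/2.5 = 12 dB → -23.5 dBFS.
Stage 2: -23.5 dBFS is 11 dB over -34.5 dBFS; at 20:1 that becomes 0.55 dB over, giving -33.95 dBFS.

-33.95 dBFS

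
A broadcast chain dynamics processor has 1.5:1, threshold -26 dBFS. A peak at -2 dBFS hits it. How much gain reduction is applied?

8 dB

The signal is 24 dB above threshold.
At 1.5:1, output sits 24/1.5 = 16 dB above threshold.
So the signal is attenuated by 24 − 16 = 8 dB.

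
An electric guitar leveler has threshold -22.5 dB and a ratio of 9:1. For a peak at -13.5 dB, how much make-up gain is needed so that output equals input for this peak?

The peak compresses to -22.5 + 9/9 = -21.5 dB.
To reach -13.5 dB requires -13.5 − (-21.5) = 8 dB of make-up.

8 dB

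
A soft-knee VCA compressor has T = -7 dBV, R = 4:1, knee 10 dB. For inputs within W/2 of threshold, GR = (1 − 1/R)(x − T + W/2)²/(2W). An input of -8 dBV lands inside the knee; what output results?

x − T + W/2 = -8 − (-7) + 5 = 4.
GR = (1 − 1/4) × 4² / 20 = 0.75 × 16 / 20 = 0.6 dB.
Output = -8 − 0.6 = -8.6 dBV.

-8.6 dBV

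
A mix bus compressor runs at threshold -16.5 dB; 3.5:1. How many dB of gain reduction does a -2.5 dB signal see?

-2.5 dB exceeds the threshold by 14 dB.
After 3.5:1 compression the overshoot becomes 14/3.5 = 4 dB.
So the signal is attenuated by 14 − 4 = 10 dB.

10 dB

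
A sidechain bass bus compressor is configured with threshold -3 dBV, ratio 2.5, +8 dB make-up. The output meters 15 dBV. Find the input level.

22 dBV

Remove make-up: 15 − 8 = 7 dBV.
That's 10 dB above the -3 dBV threshold.
Undo the ratio: input overshoot = 10 × 2.5 = 25 dB, giving input = 22 dBV.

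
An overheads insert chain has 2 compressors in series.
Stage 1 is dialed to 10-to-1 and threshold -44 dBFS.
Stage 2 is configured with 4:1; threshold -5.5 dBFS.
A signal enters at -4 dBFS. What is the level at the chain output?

-40 dBFS

Stage 1: overshoot 40 dB → 40/10 = 4 dB → -40 dBFS.
Stage 2: below threshold (-40 ≤ -5.5); passes unchanged; output -40 dBFS.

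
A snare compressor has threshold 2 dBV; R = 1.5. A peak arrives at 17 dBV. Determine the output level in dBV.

The input is 15 dB above the 2 dBV threshold.
The 15 dB excess becomes 10 dB after 1.5:1 reduction.
So the level is 2 + 10 = 12 dBV.

12 dBV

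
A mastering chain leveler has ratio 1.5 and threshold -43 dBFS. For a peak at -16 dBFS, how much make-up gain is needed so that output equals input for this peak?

9 dB

The peak compresses to -43 + 27/1.5 = -25 dBFS.
To reach -16 dBFS requires -16 − (-25) = 9 dB of make-up.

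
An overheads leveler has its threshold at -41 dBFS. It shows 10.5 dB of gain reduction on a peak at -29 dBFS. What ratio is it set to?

Input overshoot = -29 − (-41) = 12 dB.
Output overshoot = 12 − 10.5 = 1.5 dB.
Ratio = input overshoot / output overshoot = 12 / 1.5 = 8.

8:1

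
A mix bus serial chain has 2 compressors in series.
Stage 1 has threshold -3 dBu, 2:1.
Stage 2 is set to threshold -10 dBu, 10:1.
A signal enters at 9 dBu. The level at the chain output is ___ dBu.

Stage 1: 12 dB above -3 dBu, reduced 2:1 to 6 dB above → 3 dBu.
Stage 2: overshoot 13 dB → 13/10 = 1.3 dB → -8.7 dBu.

-8.7 dBu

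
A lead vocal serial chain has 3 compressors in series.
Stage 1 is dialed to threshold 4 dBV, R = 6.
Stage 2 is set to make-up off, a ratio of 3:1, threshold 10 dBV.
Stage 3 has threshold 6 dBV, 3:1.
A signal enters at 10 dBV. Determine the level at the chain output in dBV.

5 dBV

Stage 1: overshoot 6 dB → 6/6 = 1 dB → 5 dBV.
Stage 2: 5 dBV ≤ 10 dBV, so stage 2 doesn't engage; output 5 dBV.
Stage 3: 5 dBV is at or below the 6 dBV threshold — no compression; output 5 dBV.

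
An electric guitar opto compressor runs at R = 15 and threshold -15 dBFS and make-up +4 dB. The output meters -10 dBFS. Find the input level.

0 dBFS

Remove make-up: -10 − 4 = -14 dBFS.
Post-compression overshoot = -14 − (-15) = 1 dB.
Before 15:1 compression the overshoot was 1 × 15 = 15 dB, so input = -15 + 15 = 0 dBFS.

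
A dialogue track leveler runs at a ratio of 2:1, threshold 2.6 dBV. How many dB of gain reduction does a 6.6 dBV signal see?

Overshoot = 6.6 − 2.6 = 4 dB.
A 2:1 ratio leaves 2 dB of that excess.
So the signal is attenuated by 4 − 2 = 2 dB.

2 dB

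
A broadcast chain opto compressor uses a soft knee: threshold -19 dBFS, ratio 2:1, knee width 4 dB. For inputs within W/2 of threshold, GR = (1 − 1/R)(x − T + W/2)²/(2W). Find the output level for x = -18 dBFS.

x − T + W/2 = -18 − (-19) + 2 = 3.
GR = (1 − 1/2) × 3² / 8 = 0.5 × 9 / 8 = 0.5625 dB.
Output = -18 − 0.5625 = -18.5625 dBFS.

-18.5625 dBFS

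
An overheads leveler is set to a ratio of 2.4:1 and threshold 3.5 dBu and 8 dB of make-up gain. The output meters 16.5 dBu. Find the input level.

15.5 dBu

Remove make-up: 16.5 − 8 = 8.5 dBu.
The compressed level sits 8.5 − 3.5 = 5 dB over threshold.
Before 2.4:1 compression the overshoot was 5 × 2.4 = 12 dB, so input = 3.5 + 12 = 15.5 dBu.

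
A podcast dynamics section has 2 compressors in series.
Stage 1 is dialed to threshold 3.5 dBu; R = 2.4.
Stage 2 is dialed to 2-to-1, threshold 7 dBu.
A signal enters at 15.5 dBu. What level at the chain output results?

7.75 dBu

Stage 1: 12 dB above 3.5 dBu, reduced 2.4:1 to 5 dB above → 8.5 dBu.
Stage 2: 8.5 dBu is 1.5 dB over 7 dBu; at 2:1 that becomes 0.75 dB over, giving 7.75 dBu.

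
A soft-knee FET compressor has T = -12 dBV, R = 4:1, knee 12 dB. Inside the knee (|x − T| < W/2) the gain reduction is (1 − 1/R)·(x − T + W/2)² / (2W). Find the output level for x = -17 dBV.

-17.03125 dBV

x − T + W/2 = -17 − (-12) + 6 = 1.
GR = (1 − 1/4) × 1² / 24 = 0.75 × 1 / 24 = 0.03125 dB.
Output = -17 − 0.03125 = -17.03125 dBV.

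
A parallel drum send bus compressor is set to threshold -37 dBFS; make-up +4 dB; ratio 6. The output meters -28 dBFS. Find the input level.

-7 dBFS

Before make-up, the level was -28 − 4 = -32 dBFS.
Post-compression overshoot = -32 − (-37) = 5 dB.
Before 6:1 compression the overshoot was 5 × 6 = 30 dB, so input = -37 + 30 = -7 dBFS.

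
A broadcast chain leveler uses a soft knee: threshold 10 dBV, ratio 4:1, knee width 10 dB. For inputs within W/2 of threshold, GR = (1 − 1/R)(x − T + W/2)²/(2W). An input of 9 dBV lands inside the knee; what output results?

x − T + W/2 = 9 − 10 + 5 = 4.
GR = (1 − 1/4) × 4² / 20 = 0.75 × 16 / 20 = 0.6 dB.
Output = 9 − 0.6 = 8.4 dBV.

8.4 dBV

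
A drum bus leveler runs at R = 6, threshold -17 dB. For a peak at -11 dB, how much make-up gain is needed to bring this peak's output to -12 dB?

Without make-up, output = threshold + overshoot/6 = -17 + 1 = -16 dB.
Gap to target: 4 dB.

4 dB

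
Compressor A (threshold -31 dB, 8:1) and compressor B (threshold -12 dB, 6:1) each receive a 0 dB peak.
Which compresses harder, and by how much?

A, by 17.125 dB

A: 31 dB over, compressed to 3.875 dB over, so 27.125 dB of GR.
B: 12 dB over, compressed to 2 dB over, so 10 dB of GR.
A applies 17.125 dB more gain reduction.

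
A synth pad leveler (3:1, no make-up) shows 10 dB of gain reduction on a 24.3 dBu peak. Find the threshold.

9.3 dBu

Gain reduction = 24.3 − 14.3 = 10 dB; output overshoot = GR / (R − 1) = 10 / 2 = 5 dB.
Threshold = output − output overshoot = 14.3 − 5 = 9.3 dBu.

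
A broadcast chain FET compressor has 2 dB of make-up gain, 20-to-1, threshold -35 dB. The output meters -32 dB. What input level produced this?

Stripping the +2 dB make-up gives -34 dB at the gain stage.
Post-compression overshoot = -34 − (-35) = 1 dB.
Input overshoot = R × output overshoot = 20 dB → input = -35 + 20 = -15 dB.

-15 dB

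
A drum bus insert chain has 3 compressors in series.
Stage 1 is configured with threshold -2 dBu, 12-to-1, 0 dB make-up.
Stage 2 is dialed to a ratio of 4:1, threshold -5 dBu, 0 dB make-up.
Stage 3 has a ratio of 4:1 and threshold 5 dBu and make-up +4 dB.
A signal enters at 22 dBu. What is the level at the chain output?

0.25 dBu

Stage 1: 24 dB above -2 dBu, reduced 12:1 to 2 dB above → 0 dBu.
Stage 2: 0 dBu is 5 dB over -5 dBu; at 4:1 that becomes 1.25 dB over, giving -3.75 dBu.
Stage 3: below threshold (-3.75 ≤ 5); passes unchanged; make-up brings it to 0.25 dBu.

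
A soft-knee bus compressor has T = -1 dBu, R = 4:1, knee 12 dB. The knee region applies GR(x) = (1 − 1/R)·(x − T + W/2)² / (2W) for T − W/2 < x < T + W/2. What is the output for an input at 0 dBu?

x − T + W/2 = 0 − (-1) + 6 = 7.
GR = (1 − 1/4) × 7² / 24 = 0.75 × 49 / 24 = 1.53125 dB.
Output = 0 − 1.53125 = -1.53125 dBu.

-1.53125 dBu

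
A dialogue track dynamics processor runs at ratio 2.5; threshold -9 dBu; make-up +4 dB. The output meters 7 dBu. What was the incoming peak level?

Stripping the +4 dB make-up gives 3 dBu at the gain stage.
Post-compression overshoot = 3 − (-9) = 12 dB.
Input overshoot = R × output overshoot = 30 dB → input = -9 + 30 = 21 dBu.

21 dBu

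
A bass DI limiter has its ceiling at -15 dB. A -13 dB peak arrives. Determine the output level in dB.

A brickwall limiter is an ∞:1 compressor: any input above the ceiling is clamped to -15 dB.

-15 dB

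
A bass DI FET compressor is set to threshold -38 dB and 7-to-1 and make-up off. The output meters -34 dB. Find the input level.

The compressed level sits -34 − (-38) = 4 dB over threshold.
Undo the ratio: input overshoot = 4 × 7 = 28 dB, giving input = -10 dB.

-10 dB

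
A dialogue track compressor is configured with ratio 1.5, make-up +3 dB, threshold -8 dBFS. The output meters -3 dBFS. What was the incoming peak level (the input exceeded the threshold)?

Stripping the +3 dB make-up gives -6 dBFS at the gain stage.
The compressed level sits -6 − (-8) = 2 dB over threshold.
Input overshoot = R × output overshoot = 3 dB → input = -8 + 3 = -5 dBFS.

-5 dBFS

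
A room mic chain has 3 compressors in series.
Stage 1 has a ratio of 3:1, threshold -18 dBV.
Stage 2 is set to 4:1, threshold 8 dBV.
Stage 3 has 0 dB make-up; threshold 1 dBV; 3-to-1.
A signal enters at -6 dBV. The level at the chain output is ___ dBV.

Stage 1: overshoot 12 dB → 12/3 = 4 dB → -14 dBV.
Stage 2: -14 dBV ≤ 8 dBV, so stage 2 doesn't engage; output -14 dBV.
Stage 3: -14 dBV is at or below the 1 dBV threshold — no compression; output -14 dBV.

-14 dBV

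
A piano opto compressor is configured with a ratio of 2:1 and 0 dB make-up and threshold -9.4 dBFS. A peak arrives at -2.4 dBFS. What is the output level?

The input is 7 dB above the -9.4 dBFS threshold.
The 7 dB excess becomes 3.5 dB after 2:1 reduction.
That puts the output at -5.9 dBFS.

-5.9 dBFS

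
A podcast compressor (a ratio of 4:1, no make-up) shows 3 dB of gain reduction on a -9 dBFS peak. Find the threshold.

Input is 4 dB above T (since output overshoot × R = input overshoot: (-12 − T)·4 = -9 − T gives T = -13 dBFS).
Check: -13 + (-9 − (-13))/4 = -13 + 1 = -12 dBFS. ✓

-13 dBFS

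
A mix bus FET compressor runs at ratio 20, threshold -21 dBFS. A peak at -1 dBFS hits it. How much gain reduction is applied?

19 dB

-1 dBFS exceeds the threshold by 20 dB.
After 20:1 compression the overshoot becomes 20/20 = 1 dB.
So the signal is attenuated by 20 − 1 = 19 dB.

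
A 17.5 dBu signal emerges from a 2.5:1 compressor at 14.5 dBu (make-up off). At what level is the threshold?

Let T be the threshold. Output overshoot = (input overshoot)/R, so 14.5 − T = (17.5 − T)/2.5.
2.5·(14.5 − T) = 17.5 − T → 1.5·T = 36.25 − 17.5 = 18.75.
T = 18.75/1.5 = 12.5 dBu.

12.5 dBu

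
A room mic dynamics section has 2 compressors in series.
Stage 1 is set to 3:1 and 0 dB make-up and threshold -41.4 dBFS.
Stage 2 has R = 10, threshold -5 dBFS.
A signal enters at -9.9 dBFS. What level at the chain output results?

Stage 1: -9.9 dBFS is 31.5 dB over -41.4 dBFS; at 3:1 that becomes 10.5 dB over, giving -30.9 dBFS.
Stage 2: below threshold (-30.9 ≤ -5); passes unchanged; output -30.9 dBFS.

-30.9 dBFS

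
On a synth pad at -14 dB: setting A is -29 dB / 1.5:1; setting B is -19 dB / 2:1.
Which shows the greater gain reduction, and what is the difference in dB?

A, by 2.5 dB

A: overshoot 15 dB → output overshoot 10 dB → GR 5 dB.
B: overshoot 5 dB → output overshoot 2.5 dB → GR 2.5 dB.
Difference: 2.5 dB in favour of A.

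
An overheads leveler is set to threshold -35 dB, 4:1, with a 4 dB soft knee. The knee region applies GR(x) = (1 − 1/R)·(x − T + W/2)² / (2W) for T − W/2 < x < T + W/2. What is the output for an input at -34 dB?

-34.84375 dB

x − T + W/2 = -34 − (-35) + 2 = 3.
GR = (1 − 1/4) × 3² / 8 = 0.75 × 9 / 8 = 0.84375 dB.
Output = -34 − 0.84375 = -34.84375 dB.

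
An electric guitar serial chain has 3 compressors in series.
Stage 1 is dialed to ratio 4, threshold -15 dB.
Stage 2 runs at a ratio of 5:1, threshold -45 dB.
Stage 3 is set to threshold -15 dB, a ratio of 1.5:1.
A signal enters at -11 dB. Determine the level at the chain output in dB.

Stage 1: -11 dB is 4 dB over -15 dB; at 4:1 that becomes 1 dB over, giving -14 dB.
Stage 2: overshoot 31 dB → 31/5 = 6.2 dB → -38.8 dB.
Stage 3: -38.8 dB ≤ -15 dB, so stage 3 doesn't engage; output -38.8 dB.

-38.8 dB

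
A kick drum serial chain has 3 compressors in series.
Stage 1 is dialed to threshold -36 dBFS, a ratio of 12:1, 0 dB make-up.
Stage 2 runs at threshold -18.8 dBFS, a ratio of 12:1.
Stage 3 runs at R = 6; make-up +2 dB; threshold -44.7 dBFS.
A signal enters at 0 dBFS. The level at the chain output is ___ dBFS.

-40.75 dBFS

Stage 1: 36 dB above -36 dBFS, reduced 12:1 to 3 dB above → -33 dBFS.
Stage 2: -33 dBFS ≤ -18.8 dBFS, so stage 2 doesn't engage; output -33 dBFS.
Stage 3: overshoot 11.7 dB → 11.7/6 = 1.95 dB → -42.75 dBFS; +2 dB make-up → -40.75 dBFS.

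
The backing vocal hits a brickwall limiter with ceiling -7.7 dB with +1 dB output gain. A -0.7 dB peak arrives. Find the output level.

-6.7 dB

A brickwall limiter is an ∞:1 compressor: any input above the ceiling is clamped to -7.7 dB.
Output gain then adds 1 dB: -7.7 + 1 = -6.7 dB.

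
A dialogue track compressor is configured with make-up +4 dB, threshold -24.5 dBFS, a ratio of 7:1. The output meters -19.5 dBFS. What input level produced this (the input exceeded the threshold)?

-17.5 dBFS

Before make-up, the level was -19.5 − 4 = -23.5 dBFS.
That's 1 dB above the -24.5 dBFS threshold.
Undo the ratio: input overshoot = 1 × 7 = 7 dB, giving input = -17.5 dBFS.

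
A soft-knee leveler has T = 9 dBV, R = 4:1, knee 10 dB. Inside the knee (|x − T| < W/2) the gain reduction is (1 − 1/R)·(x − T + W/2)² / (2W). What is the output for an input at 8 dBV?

x − T + W/2 = 8 − 9 + 5 = 4.
GR = (1 − 1/4) × 4² / 20 = 0.75 × 16 / 20 = 0.6 dB.
Output = 8 − 0.6 = 7.4 dBV.

7.4 dBV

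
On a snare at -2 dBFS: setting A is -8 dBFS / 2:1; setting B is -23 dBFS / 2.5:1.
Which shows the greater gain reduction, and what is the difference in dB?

B, by 9.6 dB

A: GR = 6 − 6/2 = 3 dB.
B: GR = 21 − 21/2.5 = 12.6 dB.
B applies 9.6 dB more gain reduction.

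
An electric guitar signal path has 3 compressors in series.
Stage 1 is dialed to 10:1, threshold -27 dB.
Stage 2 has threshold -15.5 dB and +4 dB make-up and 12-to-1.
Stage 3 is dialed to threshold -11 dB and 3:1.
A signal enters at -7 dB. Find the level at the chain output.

Stage 1: -7 dB is 20 dB over -27 dB; at 10:1 that becomes 2 dB over, giving -25 dB.
Stage 2: -25 dB ≤ -15.5 dB, so stage 2 doesn't engage; make-up brings it to -21 dB.
Stage 3: -21 dB ≤ -11 dB, so stage 3 doesn't engage; output -21 dB.

-21 dB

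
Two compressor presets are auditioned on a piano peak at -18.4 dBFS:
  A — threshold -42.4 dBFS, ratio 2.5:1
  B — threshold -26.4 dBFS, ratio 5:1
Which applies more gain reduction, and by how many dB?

A, by 8 dB

A: 24 dB over, compressed to 9.6 dB over, so 14.4 dB of GR.
B: 8 dB over, compressed to 1.6 dB over, so 6.4 dB of GR.
A reduces 8 dB more.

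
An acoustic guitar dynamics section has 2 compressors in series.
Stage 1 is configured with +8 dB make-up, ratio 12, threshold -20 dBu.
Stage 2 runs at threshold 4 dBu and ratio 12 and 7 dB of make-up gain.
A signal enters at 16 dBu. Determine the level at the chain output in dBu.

Stage 1: overshoot 36 dB → 36/12 = 3 dB → -17 dBu; +8 dB make-up → -9 dBu.
Stage 2: -9 dBu is at or below the 4 dBu threshold — no compression; make-up brings it to -2 dBu.

-2 dBu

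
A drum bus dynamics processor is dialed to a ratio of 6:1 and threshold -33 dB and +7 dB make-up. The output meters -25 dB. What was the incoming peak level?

-27 dB

Before make-up, the level was -25 − 7 = -32 dB.
That's 1 dB above the -33 dB threshold.
Undo the ratio: input overshoot = 1 × 6 = 6 dB, giving input = -27 dB.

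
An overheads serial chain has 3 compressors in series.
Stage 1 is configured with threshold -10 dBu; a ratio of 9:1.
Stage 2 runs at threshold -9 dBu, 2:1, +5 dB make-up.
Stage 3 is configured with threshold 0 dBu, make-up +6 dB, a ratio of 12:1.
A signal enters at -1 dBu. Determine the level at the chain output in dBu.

2 dBu

Stage 1: overshoot 9 dB → 9/9 = 1 dB → -9 dBu.
Stage 2: below threshold (-9 ≤ -9); passes unchanged; make-up brings it to -4 dBu.
Stage 3: -4 dBu is at or below the 0 dBu threshold — no compression; make-up brings it to 2 dBu.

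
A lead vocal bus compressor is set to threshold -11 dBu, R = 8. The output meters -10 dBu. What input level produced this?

-3 dBu

The compressed level sits -10 − (-11) = 1 dB over threshold.
Before 8:1 compression the overshoot was 1 × 8 = 8 dB, so input = -11 + 8 = -3 dBu.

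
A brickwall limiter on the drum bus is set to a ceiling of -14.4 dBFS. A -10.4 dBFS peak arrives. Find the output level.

At ∞:1, everything above -14.4 dBFS is held at the ceiling.

-14.4 dBFS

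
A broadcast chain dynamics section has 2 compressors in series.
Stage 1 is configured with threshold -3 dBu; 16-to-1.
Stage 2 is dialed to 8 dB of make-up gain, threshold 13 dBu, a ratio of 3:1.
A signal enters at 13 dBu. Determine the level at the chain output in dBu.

Stage 1: 13 dBu is 16 dB over -3 dBu; at 16:1 that becomes 1 dB over, giving -2 dBu.
Stage 2: below threshold (-2 ≤ 13); passes unchanged; make-up brings it to 6 dBu.

6 dBu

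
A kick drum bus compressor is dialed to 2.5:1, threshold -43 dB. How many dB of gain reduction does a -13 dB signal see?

18 dB

The signal is 30 dB above threshold.
A 2.5:1 ratio leaves 12 dB of that excess.
Gain reduction = 30 − 12 = 18 dB.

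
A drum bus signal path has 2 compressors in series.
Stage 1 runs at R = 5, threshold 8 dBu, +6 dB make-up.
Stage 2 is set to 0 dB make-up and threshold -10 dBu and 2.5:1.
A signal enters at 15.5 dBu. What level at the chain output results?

Stage 1: overshoot 7.5 dB → 7.5/5 = 1.5 dB → 9.5 dBu; +6 dB make-up → 15.5 dBu.
Stage 2: 15.5 dBu is 25.5 dB over -10 dBu; at 2.5:1 that becomes 10.2 dB over, giving 0.2 dBu.

0.2 dBu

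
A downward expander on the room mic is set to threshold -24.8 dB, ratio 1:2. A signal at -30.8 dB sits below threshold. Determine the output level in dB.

Below threshold, a 1:2 expander applies gain = (2−1)×(T − x) of attenuation.
(2−1) × 6 = 6 dB, so output = -30.8 − 6 = -36.8 dB.

-36.8 dB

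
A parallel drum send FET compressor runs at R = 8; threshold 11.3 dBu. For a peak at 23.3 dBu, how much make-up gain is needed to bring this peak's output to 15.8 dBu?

3 dB

Overshoot 12 dB → 12/8 = 1.5 dB after compression, so the compressed level is 11.3 + 1.5 = 12.8 dBu.
Make-up = target − compressed = 15.8 − 12.8 = 3 dB.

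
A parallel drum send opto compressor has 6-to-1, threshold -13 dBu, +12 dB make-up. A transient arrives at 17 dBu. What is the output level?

Overshoot: 17 − (-13) = 30 dB.
At 6:1 the overshoot is divided by 6, leaving 5 dB above threshold.
Output = -13 + 5 = -8 dBu; make-up adds 12 dB, giving 4 dBu.

4 dBu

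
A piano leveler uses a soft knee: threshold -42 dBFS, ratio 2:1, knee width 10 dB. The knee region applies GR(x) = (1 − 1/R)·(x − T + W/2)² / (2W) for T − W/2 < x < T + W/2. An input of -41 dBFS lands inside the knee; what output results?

x − T + W/2 = -41 − (-42) + 5 = 6.
GR = (1 − 1/2) × 6² / 20 = 0.5 × 36 / 20 = 0.9 dB.
Output = -41 − 0.9 = -41.9 dBFS.

-41.9 dBFS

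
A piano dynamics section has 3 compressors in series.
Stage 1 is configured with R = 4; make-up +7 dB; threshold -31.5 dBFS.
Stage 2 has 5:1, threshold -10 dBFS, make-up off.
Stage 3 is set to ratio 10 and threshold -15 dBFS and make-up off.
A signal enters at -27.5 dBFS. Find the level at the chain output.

Stage 1: -27.5 dBFS is 4 dB over -31.5 dBFS; at 4:1 that becomes 1 dB over, giving -30.5 dBFS; +7 dB make-up → -23.5 dBFS.
Stage 2: below threshold (-23.5 ≤ -10); passes unchanged; output -23.5 dBFS.
Stage 3: below threshold (-23.5 ≤ -15); passes unchanged; output -23.5 dBFS.

-23.5 dBFS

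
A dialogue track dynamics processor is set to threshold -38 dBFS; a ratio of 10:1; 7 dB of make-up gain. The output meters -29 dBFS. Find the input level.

Stripping the +7 dB make-up gives -36 dBFS at the gain stage.
That's 2 dB above the -38 dBFS threshold.
Input overshoot = R × output overshoot = 20 dB → input = -38 + 20 = -18 dBFS.

-18 dBFS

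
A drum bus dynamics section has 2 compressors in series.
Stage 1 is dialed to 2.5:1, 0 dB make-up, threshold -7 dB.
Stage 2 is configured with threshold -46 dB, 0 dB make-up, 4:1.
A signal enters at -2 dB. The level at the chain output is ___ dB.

-35.75 dB

Stage 1: -2 dB is 5 dB over -7 dB; at 2.5:1 that becomes 2 dB over, giving -5 dB.
Stage 2: overshoot 41 dB → 41/4 = 10.25 dB → -35.75 dB.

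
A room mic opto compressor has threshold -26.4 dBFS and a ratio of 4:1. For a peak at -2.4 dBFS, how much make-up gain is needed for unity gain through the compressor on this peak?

18 dB

The peak compresses to -26.4 + 24/4 = -20.4 dBFS.
To reach -2.4 dBFS requires -2.4 − (-20.4) = 18 dB of make-up.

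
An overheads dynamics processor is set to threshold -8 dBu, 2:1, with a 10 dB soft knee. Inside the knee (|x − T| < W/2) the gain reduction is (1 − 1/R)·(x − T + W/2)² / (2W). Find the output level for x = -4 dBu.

x − T + W/2 = -4 − (-8) + 5 = 9.
GR = (1 − 1/2) × 9² / 20 = 0.5 × 81 / 20 = 2.025 dB.
Output = -4 − 2.025 = -6.025 dBu.

-6.025 dBu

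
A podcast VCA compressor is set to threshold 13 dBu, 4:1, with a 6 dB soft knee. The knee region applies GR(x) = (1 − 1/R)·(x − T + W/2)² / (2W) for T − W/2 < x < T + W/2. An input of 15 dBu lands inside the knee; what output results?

13.4375 dBu

x − T + W/2 = 15 − 13 + 3 = 5.
GR = (1 − 1/4) × 5² / 12 = 0.75 × 25 / 12 = 1.5625 dB.
Output = 15 − 1.5625 = 13.4375 dBu.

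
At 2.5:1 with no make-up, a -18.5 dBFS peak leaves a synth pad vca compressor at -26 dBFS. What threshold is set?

-31 dBFS

Input is 12.5 dB above T (since output overshoot × R = input overshoot: (-26 − T)·2.5 = -18.5 − T gives T = -31 dBFS).
Check: -31 + (-18.5 − (-31))/2.5 = -31 + 5 = -26 dBFS. ✓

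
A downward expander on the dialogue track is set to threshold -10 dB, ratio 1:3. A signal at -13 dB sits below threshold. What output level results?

-19 dB

Undershoot = (-10) − (-13) = 3 dB.
At 1:3, that expands to 9 dB under threshold.
Output = -10 − 9 = -19 dB.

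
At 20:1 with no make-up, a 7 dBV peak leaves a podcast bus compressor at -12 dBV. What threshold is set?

Gain reduction = 7 − (-12) = 19 dB; output overshoot = GR / (R − 1) = 19 / 19 = 1 dB.
Threshold = output − output overshoot = -12 − 1 = -13 dBV.

-13 dBV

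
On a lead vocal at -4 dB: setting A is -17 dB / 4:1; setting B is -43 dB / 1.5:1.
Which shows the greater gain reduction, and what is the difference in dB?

B, by 3.25 dB

A: GR = 13 − 13/4 = 9.75 dB.
B: GR = 39 − 39/1.5 = 13 dB.
B reduces 3.25 dB more.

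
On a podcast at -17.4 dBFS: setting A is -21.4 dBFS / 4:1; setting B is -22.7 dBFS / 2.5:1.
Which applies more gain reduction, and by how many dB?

B, by 0.18 dB

A: GR = 4 − 4/4 = 3 dB.
B: GR = 5.3 − 5.3/2.5 = 3.18 dB.
Difference: 0.18 dB in favour of B.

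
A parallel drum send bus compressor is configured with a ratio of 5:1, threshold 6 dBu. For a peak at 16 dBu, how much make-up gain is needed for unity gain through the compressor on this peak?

The peak compresses to 6 + 10/5 = 8 dBu.
To reach 16 dBu requires 16 − 8 = 8 dB of make-up.

8 dB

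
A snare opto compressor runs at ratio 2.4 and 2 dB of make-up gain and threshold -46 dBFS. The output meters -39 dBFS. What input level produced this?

-34 dBFS

Remove make-up: -39 − 2 = -41 dBFS.
The compressed level sits -41 − (-46) = 5 dB over threshold.
Before 2.4:1 compression the overshoot was 5 × 2.4 = 12 dB, so input = -46 + 12 = -34 dBFS.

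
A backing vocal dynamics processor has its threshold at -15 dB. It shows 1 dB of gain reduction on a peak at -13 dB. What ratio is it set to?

Input overshoot = -13 − (-15) = 2 dB.
Output overshoot = 2 − 1 = 1 dB.
Ratio = input overshoot / output overshoot = 2 / 1 = 2.

2:1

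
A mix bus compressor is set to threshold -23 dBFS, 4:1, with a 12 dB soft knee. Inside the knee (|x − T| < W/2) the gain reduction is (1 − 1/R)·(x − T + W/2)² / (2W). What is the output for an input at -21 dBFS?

-23 dBFS

x − T + W/2 = -21 − (-23) + 6 = 8.
GR = (1 − 1/4) × 8² / 24 = 0.75 × 64 / 24 = 2 dB.
Output = -21 − 2 = -23 dBFS.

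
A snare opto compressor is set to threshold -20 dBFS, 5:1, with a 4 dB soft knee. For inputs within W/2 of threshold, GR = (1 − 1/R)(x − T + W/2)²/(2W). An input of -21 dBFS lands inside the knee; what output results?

x − T + W/2 = -21 − (-20) + 2 = 1.
GR = (1 − 1/5) × 1² / 8 = 0.8 × 1 / 8 = 0.1 dB.
Output = -21 − 0.1 = -21.1 dBFS.

-21.1 dBFS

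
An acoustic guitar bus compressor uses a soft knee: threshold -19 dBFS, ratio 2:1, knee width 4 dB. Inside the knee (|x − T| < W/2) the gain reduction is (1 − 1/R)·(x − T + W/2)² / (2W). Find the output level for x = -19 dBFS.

x − T + W/2 = -19 − (-19) + 2 = 2.
GR = (1 − 1/2) × 2² / 8 = 0.5 × 4 / 8 = 0.25 dB.
Output = -19 − 0.25 = -19.25 dBFS.

-19.25 dBFS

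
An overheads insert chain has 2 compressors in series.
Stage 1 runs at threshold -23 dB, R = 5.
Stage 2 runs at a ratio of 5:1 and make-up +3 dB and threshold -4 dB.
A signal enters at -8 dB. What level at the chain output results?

Stage 1: 15 dB above -23 dB, reduced 5:1 to 3 dB above → -20 dB.
Stage 2: -20 dB is at or below the -4 dB threshold — no compression; make-up brings it to -17 dB.

-17 dB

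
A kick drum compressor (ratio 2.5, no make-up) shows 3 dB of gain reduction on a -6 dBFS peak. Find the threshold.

-11 dBFS

Gain reduction = -6 − (-9) = 3 dB; output overshoot = GR / (R − 1) = 3 / 1.5 = 2 dB.
Threshold = output − output overshoot = -9 − 2 = -11 dBFS.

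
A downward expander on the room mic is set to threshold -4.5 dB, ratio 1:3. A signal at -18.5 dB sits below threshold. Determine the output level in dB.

Below threshold, a 1:3 expander applies gain = (3−1)×(T − x) of attenuation.
(3−1) × 14 = 28 dB, so output = -18.5 − 28 = -46.5 dB.

-46.5 dB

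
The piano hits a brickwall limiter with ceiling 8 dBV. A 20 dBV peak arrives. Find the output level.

The limiter clamps the peak to its 8 dBV ceiling.

8 dBV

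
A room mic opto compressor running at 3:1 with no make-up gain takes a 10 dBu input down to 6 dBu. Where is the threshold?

4 dBu

Let T be the threshold. Output overshoot = (input overshoot)/R, so 6 − T = (10 − T)/3.
3·(6 − T) = 10 − T → 2·T = 18 − 10 = 8.
T = 8/2 = 4 dBu.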